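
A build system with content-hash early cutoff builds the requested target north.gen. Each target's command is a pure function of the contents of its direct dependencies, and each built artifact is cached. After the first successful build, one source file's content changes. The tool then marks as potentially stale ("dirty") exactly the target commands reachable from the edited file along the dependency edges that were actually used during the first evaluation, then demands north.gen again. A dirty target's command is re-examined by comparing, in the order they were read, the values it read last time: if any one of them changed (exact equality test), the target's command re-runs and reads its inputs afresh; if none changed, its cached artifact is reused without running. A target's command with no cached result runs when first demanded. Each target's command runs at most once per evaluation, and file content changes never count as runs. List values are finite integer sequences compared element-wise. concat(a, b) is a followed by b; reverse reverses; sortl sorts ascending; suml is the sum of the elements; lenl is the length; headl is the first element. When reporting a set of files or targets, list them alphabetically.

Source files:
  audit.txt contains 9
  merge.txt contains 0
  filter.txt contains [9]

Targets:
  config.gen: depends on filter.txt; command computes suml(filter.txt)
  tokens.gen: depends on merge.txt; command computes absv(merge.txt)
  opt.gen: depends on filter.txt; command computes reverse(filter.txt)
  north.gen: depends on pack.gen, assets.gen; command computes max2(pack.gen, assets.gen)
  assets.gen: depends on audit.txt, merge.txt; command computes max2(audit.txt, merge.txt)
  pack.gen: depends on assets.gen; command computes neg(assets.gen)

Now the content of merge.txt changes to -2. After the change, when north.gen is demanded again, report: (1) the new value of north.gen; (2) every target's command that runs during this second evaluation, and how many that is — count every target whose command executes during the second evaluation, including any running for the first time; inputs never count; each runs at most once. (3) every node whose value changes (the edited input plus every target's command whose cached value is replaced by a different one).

New value of north.gen: 9.
Target commands that run: assets.gen — 1 in total.
Values that change: merge.txt.
Key observation: the change is absorbed at assets.gen — it re-runs but produces the same value, and the output's value is unchanged.

First evaluation (everything demanded from the output):
  assets.gen = max2(9, 0) = 9
  pack.gen = neg(9) = -9
  north.gen = max2(-9, 9) = 9

Propagation after the edit:
  assets.gen: runs — merge.txt 0->-2; result 9 (same value as before).
  pack.gen: checked — values it read are unchanged (assets.gen unchanged); reused cached -9 without running.
  north.gen: checked — values it read are unchanged (pack.gen unchanged, assets.gen unchanged); reused cached 9 without running.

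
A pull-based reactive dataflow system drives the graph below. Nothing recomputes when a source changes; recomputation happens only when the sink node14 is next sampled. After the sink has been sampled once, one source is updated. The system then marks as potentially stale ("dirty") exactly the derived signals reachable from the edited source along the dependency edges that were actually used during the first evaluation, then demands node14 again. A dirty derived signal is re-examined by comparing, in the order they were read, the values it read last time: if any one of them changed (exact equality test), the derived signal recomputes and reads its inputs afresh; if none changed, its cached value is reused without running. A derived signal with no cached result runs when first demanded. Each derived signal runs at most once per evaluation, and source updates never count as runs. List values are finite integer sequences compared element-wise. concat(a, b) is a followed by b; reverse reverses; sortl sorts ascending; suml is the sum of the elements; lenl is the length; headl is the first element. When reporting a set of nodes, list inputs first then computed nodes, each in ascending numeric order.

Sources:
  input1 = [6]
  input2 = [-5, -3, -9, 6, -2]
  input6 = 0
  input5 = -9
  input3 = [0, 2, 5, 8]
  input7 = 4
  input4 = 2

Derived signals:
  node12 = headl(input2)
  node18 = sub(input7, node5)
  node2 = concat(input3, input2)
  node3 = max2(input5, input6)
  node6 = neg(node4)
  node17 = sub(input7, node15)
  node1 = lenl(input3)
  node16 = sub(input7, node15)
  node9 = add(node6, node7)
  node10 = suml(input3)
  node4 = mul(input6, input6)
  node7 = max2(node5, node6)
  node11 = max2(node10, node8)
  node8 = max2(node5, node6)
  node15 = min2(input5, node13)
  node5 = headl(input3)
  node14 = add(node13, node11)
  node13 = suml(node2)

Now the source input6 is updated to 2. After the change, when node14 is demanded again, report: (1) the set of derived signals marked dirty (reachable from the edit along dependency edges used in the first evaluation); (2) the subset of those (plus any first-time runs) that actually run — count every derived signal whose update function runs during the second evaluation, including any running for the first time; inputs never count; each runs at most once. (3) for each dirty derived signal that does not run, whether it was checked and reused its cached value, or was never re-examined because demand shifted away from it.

First evaluation (everything demanded from the output):
  node2 = concat([0, 2, 5, 8], [-5, -3, -9, 6, -2]) = [0, 2, 5, 8, -5, -3, -9, 6, -2]
  node4 = mul(0, 0) = 0
  node5 = headl([0, 2, 5, 8]) = 0
  node6 = neg(0) = 0
  node8 = max2(0, 0) = 0
  node10 = suml([0, 2, 5, 8]) = 15
  node11 = max2(15, 0) = 15
  node13 = suml([0, 2, 5, 8, -5, -3, -9, 6, -2]) = 2
  node14 = add(2, 15) = 17

Propagation after the edit:
  node4: runs — input6 0->2; input6 0->2; result 4.
  node6: runs — node4 0->4; result -4.
  node8: runs — node6 0->-4; result 0 (same value as before).
  node11: checked — values it read are unchanged (node10 unchanged, node8 unchanged); reused cached 15 without running.
  node14: checked — values it read are unchanged (node13 unchanged, node11 unchanged); reused cached 17 without running.

Key observation: the change is absorbed at node8 — it re-runs but produces the same value, and the output's value is unchanged.

Marked dirty: node4, node6, node8, node11, node14.
Derived signals that run: node4, node6, node8 — 3 in total.
Checked but reused from cache: node11, node14.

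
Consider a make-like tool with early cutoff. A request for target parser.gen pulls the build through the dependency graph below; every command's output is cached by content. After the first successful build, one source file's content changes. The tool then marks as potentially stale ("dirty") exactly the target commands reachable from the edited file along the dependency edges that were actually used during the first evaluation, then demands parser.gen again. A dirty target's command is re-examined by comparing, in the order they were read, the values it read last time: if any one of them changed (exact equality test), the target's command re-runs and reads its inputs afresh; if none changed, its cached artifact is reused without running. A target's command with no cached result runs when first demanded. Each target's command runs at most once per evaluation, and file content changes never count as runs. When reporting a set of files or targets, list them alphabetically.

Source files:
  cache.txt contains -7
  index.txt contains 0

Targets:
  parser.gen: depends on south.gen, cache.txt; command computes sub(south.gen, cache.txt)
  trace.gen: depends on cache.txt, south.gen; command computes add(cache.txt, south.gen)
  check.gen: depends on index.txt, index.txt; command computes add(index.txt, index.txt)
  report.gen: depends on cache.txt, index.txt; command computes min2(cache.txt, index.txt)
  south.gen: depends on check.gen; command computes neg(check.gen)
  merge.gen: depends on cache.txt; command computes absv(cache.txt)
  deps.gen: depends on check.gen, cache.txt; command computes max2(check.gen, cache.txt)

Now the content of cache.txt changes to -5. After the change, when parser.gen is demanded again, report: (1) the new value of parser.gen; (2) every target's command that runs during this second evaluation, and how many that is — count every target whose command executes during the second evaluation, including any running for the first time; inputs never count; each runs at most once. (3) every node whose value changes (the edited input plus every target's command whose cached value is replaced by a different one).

First demand of the output computes:
  check.gen = add(0, 0) = 0
  south.gen = neg(0) = 0
  parser.gen = sub(0, -7) = 7

After the edit, cleaning proceeds:
  parser.gen: a read changed (cache.txt -7->-5) — executes, giving 5.

Demanding parser.gen again yields 5.
1 target commands run: parser.gen.
The nodes whose values change: cache.txt, parser.gen.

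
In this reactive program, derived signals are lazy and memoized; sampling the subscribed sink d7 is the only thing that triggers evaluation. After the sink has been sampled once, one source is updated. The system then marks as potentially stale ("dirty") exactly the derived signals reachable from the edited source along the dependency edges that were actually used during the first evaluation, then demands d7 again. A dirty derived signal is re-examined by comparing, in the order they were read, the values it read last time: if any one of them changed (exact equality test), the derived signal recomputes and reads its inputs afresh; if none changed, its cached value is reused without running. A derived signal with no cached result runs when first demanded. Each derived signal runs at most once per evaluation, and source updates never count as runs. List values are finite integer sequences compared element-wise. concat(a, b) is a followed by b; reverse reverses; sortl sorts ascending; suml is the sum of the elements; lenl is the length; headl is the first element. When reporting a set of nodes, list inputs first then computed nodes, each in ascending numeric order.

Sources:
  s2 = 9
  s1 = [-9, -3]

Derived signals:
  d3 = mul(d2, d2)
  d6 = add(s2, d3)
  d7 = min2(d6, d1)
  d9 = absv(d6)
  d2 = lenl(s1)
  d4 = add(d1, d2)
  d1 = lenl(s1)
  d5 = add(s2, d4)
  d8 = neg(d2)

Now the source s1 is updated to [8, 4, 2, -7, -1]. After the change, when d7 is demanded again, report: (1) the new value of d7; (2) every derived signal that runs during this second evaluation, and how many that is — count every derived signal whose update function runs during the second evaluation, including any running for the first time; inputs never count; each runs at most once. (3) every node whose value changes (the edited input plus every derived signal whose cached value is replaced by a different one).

First demand of the output computes:
  d1 = lenl([-9, -3]) = 2
  d2 = lenl([-9, -3]) = 2
  d3 = mul(2, 2) = 4
  d6 = add(9, 4) = 13
  d7 = min2(13, 2) = 2

After the edit, cleaning proceeds:
  d1: a read changed (s1 [-9, -3]->[8, 4, 2, -7, -1]) — executes, giving 5.
  d2: a read changed (s1 [-9, -3]->[8, 4, 2, -7, -1]) — executes, giving 5.
  d3: a read changed (d2 2->5; d2 2->5) — executes, giving 25.
  d6: a read changed (d3 4->25) — executes, giving 34.
  d7: a read changed (d6 13->34; d1 2->5) — executes, giving 5.

Demanding d7 again yields 5.
5 derived signals run: d1, d2, d3, d6, d7.
The nodes whose values change: s1, d1, d2, d3, d6, d7.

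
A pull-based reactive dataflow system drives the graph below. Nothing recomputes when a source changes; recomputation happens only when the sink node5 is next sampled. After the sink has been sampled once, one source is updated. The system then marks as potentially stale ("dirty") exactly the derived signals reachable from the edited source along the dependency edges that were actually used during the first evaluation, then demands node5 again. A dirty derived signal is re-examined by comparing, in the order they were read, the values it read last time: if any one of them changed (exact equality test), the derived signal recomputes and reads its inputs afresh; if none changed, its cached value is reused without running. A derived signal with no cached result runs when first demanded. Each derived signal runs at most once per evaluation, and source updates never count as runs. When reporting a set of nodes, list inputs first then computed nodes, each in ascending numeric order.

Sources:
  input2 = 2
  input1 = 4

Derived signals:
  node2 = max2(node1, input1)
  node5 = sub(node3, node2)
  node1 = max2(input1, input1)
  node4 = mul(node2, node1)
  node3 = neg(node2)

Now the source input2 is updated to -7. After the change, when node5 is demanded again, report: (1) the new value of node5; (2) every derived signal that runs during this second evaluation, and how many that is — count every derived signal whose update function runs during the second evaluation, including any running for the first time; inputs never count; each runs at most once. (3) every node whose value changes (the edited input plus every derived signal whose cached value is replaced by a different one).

First evaluation (everything demanded from the output):
  node1 = max2(4, 4) = 4
  node2 = max2(4, 4) = 4
  node3 = neg(4) = -4
  node5 = sub(-4, 4) = -8

Propagation after the edit:
  input2 feeds no computation that the output demands — nothing is marked dirty and nothing runs.

Key observation: input2 is never demanded by the output, so the edit triggers no recomputation at all.

New value of node5: -8.
Derived signals that run: none — 0 in total.
Values that change: input2.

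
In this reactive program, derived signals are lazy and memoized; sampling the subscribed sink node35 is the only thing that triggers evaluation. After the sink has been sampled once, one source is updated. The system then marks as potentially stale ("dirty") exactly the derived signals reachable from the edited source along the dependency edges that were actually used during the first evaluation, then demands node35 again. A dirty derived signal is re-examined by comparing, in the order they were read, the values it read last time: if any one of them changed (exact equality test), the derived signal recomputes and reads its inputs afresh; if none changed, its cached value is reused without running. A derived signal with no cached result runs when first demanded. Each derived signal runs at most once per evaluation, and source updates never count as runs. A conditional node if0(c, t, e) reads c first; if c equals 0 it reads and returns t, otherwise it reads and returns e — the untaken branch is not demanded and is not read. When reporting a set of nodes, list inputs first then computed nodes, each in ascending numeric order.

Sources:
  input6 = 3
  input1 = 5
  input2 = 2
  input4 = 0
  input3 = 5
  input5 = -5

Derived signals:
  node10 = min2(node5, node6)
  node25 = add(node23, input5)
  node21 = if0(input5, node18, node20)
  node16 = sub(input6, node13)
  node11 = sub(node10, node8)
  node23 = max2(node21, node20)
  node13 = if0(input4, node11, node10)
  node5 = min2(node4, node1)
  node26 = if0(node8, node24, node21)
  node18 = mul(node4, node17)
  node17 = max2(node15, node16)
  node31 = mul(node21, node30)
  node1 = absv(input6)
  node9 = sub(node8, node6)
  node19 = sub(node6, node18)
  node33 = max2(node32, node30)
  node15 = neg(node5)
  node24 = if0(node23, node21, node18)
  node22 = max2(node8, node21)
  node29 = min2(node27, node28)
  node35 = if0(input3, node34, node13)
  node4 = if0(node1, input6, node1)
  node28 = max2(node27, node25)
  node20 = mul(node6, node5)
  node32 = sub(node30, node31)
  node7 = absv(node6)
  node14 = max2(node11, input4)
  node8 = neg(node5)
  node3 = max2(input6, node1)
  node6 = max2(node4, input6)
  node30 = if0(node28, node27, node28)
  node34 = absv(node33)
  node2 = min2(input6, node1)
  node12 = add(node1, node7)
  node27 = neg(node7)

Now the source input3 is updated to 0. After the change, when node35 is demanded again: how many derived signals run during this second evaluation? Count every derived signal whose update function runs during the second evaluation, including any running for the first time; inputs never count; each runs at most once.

13 derived signals run: node7, node20, node21, node23, node25, node27, node28, node30, node31, node32, node33, node34, node35.
Note the branch switch — node7, node20, node21, node23, node25, node27, node28, node30, node31, node32, node33, node34 had no cache and run now for the first time.

First demand of the output computes:
  node1 = absv(3) = 3
  node4 = if0(node1=3 -> else branch node1) = 3
  node5 = min2(3, 3) = 3
  node6 = max2(3, 3) = 3
  node8 = neg(3) = -3
  node10 = min2(3, 3) = 3
  node11 = sub(3, -3) = 6
  node13 = if0(input4=0 -> then branch node11) = 6
  node35 = if0(input3=5 -> else branch node13) = 6

After the edit, cleaning proceeds:
  node7: had never run; runs now, result 3.
  node20: had never run; runs now, result 9.
  node21: had never run; runs now, result 9.
  node23: had never run; runs now, result 9.
  node25: had never run; runs now, result 4.
  node27: had never run; runs now, result -3.
  node28: had never run; runs now, result 4.
  node30: had never run; runs now, result 4.
  node31: had never run; runs now, result 36.
  node32: had never run; runs now, result -32.
  node33: had never run; runs now, result 4.
  node34: had never run; runs now, result 4.
  node35: a read changed (input3 5->0) — executes, giving 4.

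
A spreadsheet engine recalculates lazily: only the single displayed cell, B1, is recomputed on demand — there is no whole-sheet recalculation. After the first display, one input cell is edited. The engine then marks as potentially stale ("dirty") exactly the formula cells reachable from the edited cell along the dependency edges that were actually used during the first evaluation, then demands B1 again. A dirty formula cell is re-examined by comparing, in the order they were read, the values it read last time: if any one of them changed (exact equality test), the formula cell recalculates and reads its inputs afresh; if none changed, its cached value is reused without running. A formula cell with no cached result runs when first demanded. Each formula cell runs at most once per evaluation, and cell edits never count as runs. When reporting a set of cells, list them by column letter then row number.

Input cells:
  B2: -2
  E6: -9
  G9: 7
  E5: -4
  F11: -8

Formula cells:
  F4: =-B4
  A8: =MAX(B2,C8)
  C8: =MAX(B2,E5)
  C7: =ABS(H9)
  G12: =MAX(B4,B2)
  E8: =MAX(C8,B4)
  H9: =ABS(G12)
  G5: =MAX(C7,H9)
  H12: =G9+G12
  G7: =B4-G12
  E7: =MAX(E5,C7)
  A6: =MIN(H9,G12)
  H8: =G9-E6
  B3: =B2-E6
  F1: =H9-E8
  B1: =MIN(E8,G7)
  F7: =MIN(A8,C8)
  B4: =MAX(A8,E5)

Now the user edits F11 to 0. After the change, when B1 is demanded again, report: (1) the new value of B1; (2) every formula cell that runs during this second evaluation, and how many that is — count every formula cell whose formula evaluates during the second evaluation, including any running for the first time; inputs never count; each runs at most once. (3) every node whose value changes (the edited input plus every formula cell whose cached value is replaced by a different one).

First evaluation (everything demanded from the output):
  C8 = MAX(-2, -4) = -2
  A8 = MAX(-2, -2) = -2
  B4 = MAX(-2, -4) = -2
  E8 = MAX(-2, -2) = -2
  G12 = MAX(-2, -2) = -2
  G7 = -2 - -2 = 0
  B1 = MIN(-2, 0) = -2

Propagation after the edit:
  F11 feeds no computation that the output demands — nothing is marked dirty and nothing runs.

Key observation: F11 is never demanded by the output, so the edit triggers no recomputation at all.

New value of B1: -2.
Formula cells that run: none — 0 in total.
Values that change: F11.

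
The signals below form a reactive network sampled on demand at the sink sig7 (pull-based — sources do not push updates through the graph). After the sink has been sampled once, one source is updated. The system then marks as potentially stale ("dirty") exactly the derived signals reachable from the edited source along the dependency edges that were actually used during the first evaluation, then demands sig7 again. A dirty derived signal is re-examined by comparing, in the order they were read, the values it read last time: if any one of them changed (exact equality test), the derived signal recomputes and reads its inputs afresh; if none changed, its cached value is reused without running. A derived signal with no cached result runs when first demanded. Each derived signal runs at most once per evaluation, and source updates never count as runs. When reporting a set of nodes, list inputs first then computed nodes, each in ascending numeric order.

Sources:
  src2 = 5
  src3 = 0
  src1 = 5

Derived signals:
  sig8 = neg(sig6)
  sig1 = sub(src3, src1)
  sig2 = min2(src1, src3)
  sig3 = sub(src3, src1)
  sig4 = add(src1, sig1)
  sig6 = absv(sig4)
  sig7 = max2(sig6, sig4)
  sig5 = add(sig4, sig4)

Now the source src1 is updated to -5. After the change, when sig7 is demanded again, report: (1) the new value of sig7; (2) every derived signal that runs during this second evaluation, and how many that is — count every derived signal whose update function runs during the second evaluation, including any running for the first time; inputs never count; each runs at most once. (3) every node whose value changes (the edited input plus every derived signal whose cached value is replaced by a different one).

sig7 now evaluates to 0.
Run set: sig1, sig4 (2 run).
Changed values: src1, sig1.
The important point: sig4 recomputes to an identical value, and the output ends up unchanged.

Initial pass — values computed on the first demand:
  sig1 = sub(0, 5) = -5
  sig4 = add(5, -5) = 0
  sig6 = absv(0) = 0
  sig7 = max2(0, 0) = 0

Second demand — change propagation:
  sig1: re-runs because src1 5->-5; new result 5.
  sig4: re-runs because src1 5->-5; sig1 -5->5; new result 0 (unchanged).
  sig6: re-examined; everything it read last time is the same (sig4 unchanged) — cache 0 kept, no run.
  sig7: re-examined; everything it read last time is the same (sig6 unchanged, sig4 unchanged) — cache 0 kept, no run.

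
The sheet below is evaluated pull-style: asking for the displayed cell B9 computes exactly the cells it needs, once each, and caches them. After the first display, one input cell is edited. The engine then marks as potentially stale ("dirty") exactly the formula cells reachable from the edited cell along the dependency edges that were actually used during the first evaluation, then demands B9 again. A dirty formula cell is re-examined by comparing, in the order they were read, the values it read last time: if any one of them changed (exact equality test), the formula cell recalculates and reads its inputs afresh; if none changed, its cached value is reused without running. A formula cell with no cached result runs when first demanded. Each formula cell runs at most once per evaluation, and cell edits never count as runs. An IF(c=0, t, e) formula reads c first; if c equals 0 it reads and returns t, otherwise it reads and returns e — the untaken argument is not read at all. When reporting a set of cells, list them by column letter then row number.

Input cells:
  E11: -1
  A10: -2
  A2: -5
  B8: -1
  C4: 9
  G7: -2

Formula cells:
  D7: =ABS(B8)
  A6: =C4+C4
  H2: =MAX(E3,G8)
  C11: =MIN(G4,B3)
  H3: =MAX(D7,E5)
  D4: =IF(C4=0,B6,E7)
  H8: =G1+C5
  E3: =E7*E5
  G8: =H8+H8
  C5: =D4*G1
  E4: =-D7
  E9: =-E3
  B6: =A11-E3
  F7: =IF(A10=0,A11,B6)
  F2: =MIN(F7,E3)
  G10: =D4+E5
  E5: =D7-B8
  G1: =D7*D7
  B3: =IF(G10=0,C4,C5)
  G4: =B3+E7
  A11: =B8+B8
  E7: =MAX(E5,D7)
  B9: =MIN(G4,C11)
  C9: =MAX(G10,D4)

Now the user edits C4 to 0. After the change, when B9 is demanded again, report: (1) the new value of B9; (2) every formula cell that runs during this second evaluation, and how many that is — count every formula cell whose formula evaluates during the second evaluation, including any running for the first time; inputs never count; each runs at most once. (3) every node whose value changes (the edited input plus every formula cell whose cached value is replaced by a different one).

Demanding B9 again yields -6.
10 formula cells run: A11, B3, B6, B9, C5, C11, D4, E3, G4, G10.
The nodes whose values change: B3, B9, C4, C5, C11, D4, G4, G10.
Note the branch switch — A11, B6, E3 had no cache and run now for the first time.

First demand of the output computes:
  D7 = ABS(-1) = 1
  E5 = 1 - -1 = 2
  E7 = MAX(2, 1) = 2
  D4 = IF(C4=0: C4=9 -> else branch E7) = 2
  G1 = 1 * 1 = 1
  C5 = 2 * 1 = 2
  G10 = 2 + 2 = 4
  B3 = IF(G10=0: G10=4 -> else branch C5) = 2
  G4 = 2 + 2 = 4
  C11 = MIN(4, 2) = 2
  B9 = MIN(4, 2) = 2

After the edit, cleaning proceeds:
  A11: had never run; runs now, result -2.
  E3: had never run; runs now, result 4.
  B6: had never run; runs now, result -6.
  D4: a read changed (C4 9->0) — executes, giving -6.
  C5: a read changed (D4 2->-6) — executes, giving -6.
  G10: a read changed (D4 2->-6) — executes, giving -4.
  B3: a read changed (G10 4->-4; C5 2->-6) — executes, giving -6.
  G4: a read changed (B3 2->-6) — executes, giving -4.
  C11: a read changed (G4 4->-4; B3 2->-6) — executes, giving -6.
  B9: a read changed (G4 4->-4; C11 2->-6) — executes, giving -6.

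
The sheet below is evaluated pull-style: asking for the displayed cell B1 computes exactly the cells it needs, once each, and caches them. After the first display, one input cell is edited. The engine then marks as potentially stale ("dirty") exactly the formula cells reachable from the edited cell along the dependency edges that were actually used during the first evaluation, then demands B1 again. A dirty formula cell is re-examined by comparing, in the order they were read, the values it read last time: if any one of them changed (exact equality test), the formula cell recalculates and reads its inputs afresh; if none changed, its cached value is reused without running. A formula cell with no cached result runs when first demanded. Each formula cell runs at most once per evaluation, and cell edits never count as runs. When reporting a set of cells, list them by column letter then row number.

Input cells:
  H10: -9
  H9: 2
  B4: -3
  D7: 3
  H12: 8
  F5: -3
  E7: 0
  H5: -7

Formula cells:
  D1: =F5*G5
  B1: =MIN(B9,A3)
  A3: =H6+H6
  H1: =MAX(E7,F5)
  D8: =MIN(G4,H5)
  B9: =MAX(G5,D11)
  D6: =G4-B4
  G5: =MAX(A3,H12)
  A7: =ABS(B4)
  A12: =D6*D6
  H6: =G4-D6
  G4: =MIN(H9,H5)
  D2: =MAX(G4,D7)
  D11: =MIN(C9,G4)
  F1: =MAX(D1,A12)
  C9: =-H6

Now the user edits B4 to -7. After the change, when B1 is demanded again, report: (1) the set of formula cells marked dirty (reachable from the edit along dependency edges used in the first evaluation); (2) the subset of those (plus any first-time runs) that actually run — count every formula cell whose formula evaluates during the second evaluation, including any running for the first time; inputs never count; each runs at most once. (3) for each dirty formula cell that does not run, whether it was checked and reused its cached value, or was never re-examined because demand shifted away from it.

The edit dirties: A3, B1, B9, C9, D6, D11, G5, H6.
7 formula cells run: A3, B1, C9, D6, D11, G5, H6.
Cache hits after checking: B9.
Note where the cutoff bites: B9 is checked, finds nothing changed, and keeps its cache.

First demand of the output computes:
  G4 = MIN(2, -7) = -7
  D6 = -7 - -3 = -4
  H6 = -7 - -4 = -3
  A3 = -3 + -3 = -6
  C9 = -(-3) = 3
  D11 = MIN(3, -7) = -7
  G5 = MAX(-6, 8) = 8
  B9 = MAX(8, -7) = 8
  B1 = MIN(8, -6) = -6

After the edit, cleaning proceeds:
  D6: a read changed (B4 -3->-7) — executes, giving 0.
  H6: a read changed (D6 -4->0) — executes, giving -7.
  A3: a read changed (H6 -3->-7; H6 -3->-7) — executes, giving -14.
  C9: a read changed (H6 -3->-7) — executes, giving 7.
  D11: a read changed (C9 3->7) — executes, giving -7 — identical to its old value.
  G5: a read changed (A3 -6->-14) — executes, giving 8 — identical to its old value.
  B9: dirty, but its reads are unchanged (G5 unchanged, D11 unchanged); cached 8 stands.
  B1: a read changed (A3 -6->-14) — executes, giving -14.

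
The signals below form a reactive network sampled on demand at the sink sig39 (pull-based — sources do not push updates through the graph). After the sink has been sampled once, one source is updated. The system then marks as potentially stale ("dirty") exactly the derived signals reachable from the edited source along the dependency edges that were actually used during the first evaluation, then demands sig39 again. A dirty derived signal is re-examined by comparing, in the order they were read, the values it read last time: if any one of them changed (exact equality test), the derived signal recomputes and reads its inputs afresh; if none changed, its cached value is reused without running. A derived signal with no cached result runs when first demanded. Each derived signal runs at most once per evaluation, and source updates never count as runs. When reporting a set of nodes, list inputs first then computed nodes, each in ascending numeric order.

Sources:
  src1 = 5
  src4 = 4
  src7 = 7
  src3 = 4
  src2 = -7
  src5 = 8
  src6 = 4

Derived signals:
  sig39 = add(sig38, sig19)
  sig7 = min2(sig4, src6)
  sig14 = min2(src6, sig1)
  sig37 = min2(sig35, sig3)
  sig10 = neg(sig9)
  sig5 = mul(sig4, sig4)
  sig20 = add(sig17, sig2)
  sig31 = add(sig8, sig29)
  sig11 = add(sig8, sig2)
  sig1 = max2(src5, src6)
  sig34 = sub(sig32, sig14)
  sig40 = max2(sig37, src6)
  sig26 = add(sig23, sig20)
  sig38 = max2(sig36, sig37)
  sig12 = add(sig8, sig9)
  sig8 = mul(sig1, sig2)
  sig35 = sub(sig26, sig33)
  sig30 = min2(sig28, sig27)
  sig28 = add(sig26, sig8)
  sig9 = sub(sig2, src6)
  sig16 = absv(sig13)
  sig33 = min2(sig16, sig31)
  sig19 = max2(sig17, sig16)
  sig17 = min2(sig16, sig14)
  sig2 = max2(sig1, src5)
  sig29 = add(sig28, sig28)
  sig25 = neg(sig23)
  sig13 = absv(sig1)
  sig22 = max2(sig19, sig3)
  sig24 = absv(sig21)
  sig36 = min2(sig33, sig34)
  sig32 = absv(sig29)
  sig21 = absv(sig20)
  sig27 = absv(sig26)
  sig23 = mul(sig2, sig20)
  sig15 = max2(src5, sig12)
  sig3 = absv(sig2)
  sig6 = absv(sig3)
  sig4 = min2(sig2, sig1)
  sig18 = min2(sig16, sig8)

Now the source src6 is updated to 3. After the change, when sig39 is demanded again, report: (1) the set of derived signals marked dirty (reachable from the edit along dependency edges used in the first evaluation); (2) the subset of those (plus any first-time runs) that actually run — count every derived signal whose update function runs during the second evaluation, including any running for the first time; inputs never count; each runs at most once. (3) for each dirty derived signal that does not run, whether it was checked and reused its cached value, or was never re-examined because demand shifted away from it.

Dirty set: sig1, sig2, sig3, sig8, sig13, sig14, sig16, sig17, sig19, sig20, sig23, sig26, sig28, sig29, sig31, sig32, sig33, sig34, sig35, sig36, sig37, sig38, sig39.
Run set: sig1, sig14, sig17, sig19, sig20, sig23, sig26, sig28, sig29, sig31, sig32, sig33, sig34, sig35, sig36, sig37 (16 run).
Re-examined without running (cache reused): sig2, sig3, sig8, sig13, sig16, sig38, sig39.
The important point: at sig2 every value read last time is unchanged, so the dirty flag clears without a run.

Initial pass — values computed on the first demand:
  sig1 = max2(8, 4) = 8
  sig2 = max2(8, 8) = 8
  sig3 = absv(8) = 8
  sig8 = mul(8, 8) = 64
  sig13 = absv(8) = 8
  sig14 = min2(4, 8) = 4
  sig16 = absv(8) = 8
  sig17 = min2(8, 4) = 4
  sig19 = max2(4, 8) = 8
  sig20 = add(4, 8) = 12
  sig23 = mul(8, 12) = 96
  sig26 = add(96, 12) = 108
  sig28 = add(108, 64) = 172
  sig29 = add(172, 172) = 344
  sig31 = add(64, 344) = 408
  sig32 = absv(344) = 344
  sig33 = min2(8, 408) = 8
  sig34 = sub(344, 4) = 340
  sig35 = sub(108, 8) = 100
  sig36 = min2(8, 340) = 8
  sig37 = min2(100, 8) = 8
  sig38 = max2(8, 8) = 8
  sig39 = add(8, 8) = 16

Second demand — change propagation:
  sig1: re-runs because src6 4->3; new result 8 (unchanged).
  sig2: re-examined; everything it read last time is the same (sig1 unchanged, src5 unchanged) — cache 8 kept, no run.
  sig3: re-examined; everything it read last time is the same (sig2 unchanged) — cache 8 kept, no run.
  sig8: re-examined; everything it read last time is the same (sig1 unchanged, sig2 unchanged) — cache 64 kept, no run.
  sig13: re-examined; everything it read last time is the same (sig1 unchanged) — cache 8 kept, no run.
  sig14: re-runs because src6 4->3; new result 3.
  sig16: re-examined; everything it read last time is the same (sig13 unchanged) — cache 8 kept, no run.
  sig17: re-runs because sig14 4->3; new result 3.
  sig19: re-runs because sig17 4->3; new result 8 (unchanged).
  sig20: re-runs because sig17 4->3; new result 11.
  sig23: re-runs because sig20 12->11; new result 88.
  sig26: re-runs because sig23 96->88; sig20 12->11; new result 99.
  sig28: re-runs because sig26 108->99; new result 163.
  sig29: re-runs because sig28 172->163; sig28 172->163; new result 326.
  sig31: re-runs because sig29 344->326; new result 390.
  sig32: re-runs because sig29 344->326; new result 326.
  sig33: re-runs because sig31 408->390; new result 8 (unchanged).
  sig34: re-runs because sig32 344->326; sig14 4->3; new result 323.
  sig35: re-runs because sig26 108->99; new result 91.
  sig36: re-runs because sig34 340->323; new result 8 (unchanged).
  sig37: re-runs because sig35 100->91; new result 8 (unchanged).
  sig38: re-examined; everything it read last time is the same (sig36 unchanged, sig37 unchanged) — cache 8 kept, no run.
  sig39: re-examined; everything it read last time is the same (sig38 unchanged, sig19 unchanged) — cache 16 kept, no run.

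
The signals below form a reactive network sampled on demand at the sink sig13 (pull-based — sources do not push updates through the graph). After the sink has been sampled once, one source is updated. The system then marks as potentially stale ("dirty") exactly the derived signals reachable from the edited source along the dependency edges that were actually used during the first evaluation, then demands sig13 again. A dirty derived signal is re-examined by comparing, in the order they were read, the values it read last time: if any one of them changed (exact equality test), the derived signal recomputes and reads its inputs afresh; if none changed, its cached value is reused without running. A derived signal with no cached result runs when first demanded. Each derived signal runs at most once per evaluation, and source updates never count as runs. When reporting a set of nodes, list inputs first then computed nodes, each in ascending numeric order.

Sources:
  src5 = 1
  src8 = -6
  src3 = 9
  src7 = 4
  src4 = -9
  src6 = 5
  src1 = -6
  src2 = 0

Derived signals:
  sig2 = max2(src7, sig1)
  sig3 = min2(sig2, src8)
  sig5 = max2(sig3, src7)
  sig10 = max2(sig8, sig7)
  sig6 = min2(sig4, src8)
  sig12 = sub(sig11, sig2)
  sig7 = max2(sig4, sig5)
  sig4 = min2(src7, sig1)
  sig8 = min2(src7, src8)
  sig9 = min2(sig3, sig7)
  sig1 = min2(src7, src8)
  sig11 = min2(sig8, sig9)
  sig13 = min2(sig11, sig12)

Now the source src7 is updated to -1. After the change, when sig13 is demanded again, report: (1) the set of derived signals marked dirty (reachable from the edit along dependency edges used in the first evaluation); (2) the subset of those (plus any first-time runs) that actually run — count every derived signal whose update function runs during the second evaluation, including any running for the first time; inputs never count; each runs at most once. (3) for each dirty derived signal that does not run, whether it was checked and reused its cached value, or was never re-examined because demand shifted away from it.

Initial pass — values computed on the first demand:
  sig1 = min2(4, -6) = -6
  sig2 = max2(4, -6) = 4
  sig3 = min2(4, -6) = -6
  sig4 = min2(4, -6) = -6
  sig5 = max2(-6, 4) = 4
  sig7 = max2(-6, 4) = 4
  sig8 = min2(4, -6) = -6
  sig9 = min2(-6, 4) = -6
  sig11 = min2(-6, -6) = -6
  sig12 = sub(-6, 4) = -10
  sig13 = min2(-6, -10) = -10

Second demand — change propagation:
  sig1: re-runs because src7 4->-1; new result -6 (unchanged).
  sig2: re-runs because src7 4->-1; new result -1.
  sig3: re-runs because sig2 4->-1; new result -6 (unchanged).
  sig4: re-runs because src7 4->-1; new result -6 (unchanged).
  sig5: re-runs because src7 4->-1; new result -1.
  sig7: re-runs because sig5 4->-1; new result -1.
  sig8: re-runs because src7 4->-1; new result -6 (unchanged).
  sig9: re-runs because sig7 4->-1; new result -6 (unchanged).
  sig11: re-examined; everything it read last time is the same (sig8 unchanged, sig9 unchanged) — cache -6 kept, no run.
  sig12: re-runs because sig2 4->-1; new result -5.
  sig13: re-runs because sig12 -10->-5; new result -6.

The important point: at sig11 every value read last time is unchanged, so the dirty flag clears without a run.

Dirty set: sig1, sig2, sig3, sig4, sig5, sig7, sig8, sig9, sig11, sig12, sig13.
Run set: sig1, sig2, sig3, sig4, sig5, sig7, sig8, sig9, sig12, sig13 (10 run).
Re-examined without running (cache reused): sig11.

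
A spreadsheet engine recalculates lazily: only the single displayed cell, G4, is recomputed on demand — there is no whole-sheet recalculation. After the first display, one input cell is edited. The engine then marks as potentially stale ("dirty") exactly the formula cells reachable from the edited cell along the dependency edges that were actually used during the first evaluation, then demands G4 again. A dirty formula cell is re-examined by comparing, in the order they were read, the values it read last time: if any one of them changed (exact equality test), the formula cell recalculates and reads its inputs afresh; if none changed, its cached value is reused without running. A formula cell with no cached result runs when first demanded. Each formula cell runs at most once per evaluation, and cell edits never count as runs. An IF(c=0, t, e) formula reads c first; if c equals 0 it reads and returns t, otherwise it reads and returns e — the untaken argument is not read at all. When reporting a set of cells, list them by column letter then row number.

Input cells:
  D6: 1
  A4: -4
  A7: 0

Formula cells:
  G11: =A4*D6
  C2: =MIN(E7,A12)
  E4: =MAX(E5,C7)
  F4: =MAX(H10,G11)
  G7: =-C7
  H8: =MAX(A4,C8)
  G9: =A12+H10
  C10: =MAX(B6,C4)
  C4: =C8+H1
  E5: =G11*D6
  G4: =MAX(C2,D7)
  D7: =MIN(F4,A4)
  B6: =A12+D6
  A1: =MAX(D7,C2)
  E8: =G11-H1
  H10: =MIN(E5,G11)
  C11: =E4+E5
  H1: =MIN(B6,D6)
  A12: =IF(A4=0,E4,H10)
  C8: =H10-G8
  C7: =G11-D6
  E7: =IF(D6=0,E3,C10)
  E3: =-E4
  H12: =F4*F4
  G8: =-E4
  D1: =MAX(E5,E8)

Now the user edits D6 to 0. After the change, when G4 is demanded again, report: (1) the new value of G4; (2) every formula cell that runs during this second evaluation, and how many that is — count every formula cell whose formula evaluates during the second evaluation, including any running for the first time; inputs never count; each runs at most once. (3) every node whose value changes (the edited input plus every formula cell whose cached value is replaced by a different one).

First evaluation (everything demanded from the output):
  G11 = -4 * 1 = -4
  C7 = -4 - 1 = -5
  E5 = -4 * 1 = -4
  E4 = MAX(-4, -5) = -4
  G8 = -(-4) = 4
  H10 = MIN(-4, -4) = -4
  A12 = IF(A4=0: A4=-4 -> else branch H10) = -4
  B6 = -4 + 1 = -3
  C8 = -4 - 4 = -8
  F4 = MAX(-4, -4) = -4
  D7 = MIN(-4, -4) = -4
  H1 = MIN(-3, 1) = -3
  C4 = -8 + -3 = -11
  C10 = MAX(-3, -11) = -3
  E7 = IF(D6=0: D6=1 -> else branch C10) = -3
  C2 = MIN(-3, -4) = -4
  G4 = MAX(-4, -4) = -4

Propagation after the edit:
  G11: runs — D6 1->0; result 0.
  C7: runs — G11 -4->0; D6 1->0; result 0.
  E5: runs — G11 -4->0; D6 1->0; result 0.
  E4: runs — E5 -4->0; C7 -5->0; result 0.
  E3: demanded for the first time — runs, produces 0.
  G8: marked dirty but never re-examined — demand shifted away from it.
  H10: runs — E5 -4->0; G11 -4->0; result 0.
  A12: runs — H10 -4->0; result 0.
  B6: marked dirty but never re-examined — demand shifted away from it.
  C8: marked dirty but never re-examined — demand shifted away from it.
  F4: runs — H10 -4->0; G11 -4->0; result 0.
  D7: runs — F4 -4->0; result -4 (same value as before).
  H1: marked dirty but never re-examined — demand shifted away from it.
  C4: marked dirty but never re-examined — demand shifted away from it.
  C10: marked dirty but never re-examined — demand shifted away from it.
  E7: runs — D6 1->0; result 0.
  C2: runs — E7 -3->0; A12 -4->0; result 0.
  G4: runs — C2 -4->0; result 0.

Key observation: a condition flipped, so demand moved to the other branch — B6, C4, C8, C10, G8, H1 are never re-examined.

New value of G4: 0.
Formula cells that run: A12, C2, C7, D7, E3, E4, E5, E7, F4, G4, G11, H10 — 12 in total.
Values that change: A12, C2, C7, D6, E4, E5, E7, F4, G4, G11, H10.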